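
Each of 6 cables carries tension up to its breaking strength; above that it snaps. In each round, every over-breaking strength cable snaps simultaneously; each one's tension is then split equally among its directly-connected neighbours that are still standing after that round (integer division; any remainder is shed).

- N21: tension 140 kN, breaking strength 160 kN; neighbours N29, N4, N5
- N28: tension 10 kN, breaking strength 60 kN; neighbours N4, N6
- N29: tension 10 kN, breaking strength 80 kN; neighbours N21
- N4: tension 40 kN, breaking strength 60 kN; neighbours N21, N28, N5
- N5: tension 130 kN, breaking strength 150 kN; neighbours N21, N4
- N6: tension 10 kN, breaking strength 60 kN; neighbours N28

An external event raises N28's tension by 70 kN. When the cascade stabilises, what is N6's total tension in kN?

Round 1 — N28 at 80 > 60. N28 snaps.
  N28 sheds 80 kN to N4, N6: 40 each.
    N4: 40+40 = 80 > 60
    N6: 10+40 = 50 ≤ 60
Round 2 — N4 snaps.
  N4 sheds 80 kN to N21, N5: 40 each.
    N21: 140+40 = 180 > 160
    N5: 130+40 = 170 > 150
Round 3 — N21, N5 snap.
  N21 sheds 180 kN to N29: 180 each.
    N29: 10+180 = 190 > 80
  N5 sheds 170 kN: no online neighbours, lost.
Round 4 — N29 snaps.
  N29 sheds 190 kN: no online neighbours, lost.
No further breaks.

50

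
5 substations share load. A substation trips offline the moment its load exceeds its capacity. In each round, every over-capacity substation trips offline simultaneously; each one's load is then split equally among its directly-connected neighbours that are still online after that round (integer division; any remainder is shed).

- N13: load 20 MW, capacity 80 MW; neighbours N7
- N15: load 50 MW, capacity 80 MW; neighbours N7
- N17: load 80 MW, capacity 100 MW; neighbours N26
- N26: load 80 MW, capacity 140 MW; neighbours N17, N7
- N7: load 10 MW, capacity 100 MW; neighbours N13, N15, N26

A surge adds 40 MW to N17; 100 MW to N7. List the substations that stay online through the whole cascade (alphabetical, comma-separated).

Round 1 — N17 at 120 > 100; N7 at 110 > 100. N17, N7 trip offline.
  N17 sheds 120 MW to N26: 120 each.
    N26: 80+120 = 200 > 140
  N7 sheds 110 MW to N13, N15, N26: 36 each (2 lost).
    N13: 20+36 = 56 ≤ 80
    N15: 50+36 = 86 > 80
    N26: 200+36 = 236 > 140
Round 2 — N15, N26 trip offline.
  N15 sheds 86 MW: no online neighbours, lost.
  N26 sheds 236 MW: no online neighbours, lost.
No further trips.

N13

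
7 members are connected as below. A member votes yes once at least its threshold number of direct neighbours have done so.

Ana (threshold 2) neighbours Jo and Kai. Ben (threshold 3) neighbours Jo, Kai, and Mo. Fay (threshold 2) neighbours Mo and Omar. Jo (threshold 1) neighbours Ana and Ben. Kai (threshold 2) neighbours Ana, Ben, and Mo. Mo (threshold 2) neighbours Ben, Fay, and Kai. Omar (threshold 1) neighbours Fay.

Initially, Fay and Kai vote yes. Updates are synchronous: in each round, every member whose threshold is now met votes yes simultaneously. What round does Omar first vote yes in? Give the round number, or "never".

2

Round 1 — Fay, Kai vote yes (initial).
Round 2 — checking thresholds:
  Ana: 1 of 2 neighbours < 2, holds.
  Ben: 1 of 3 neighbours < 3, holds.
  Mo: 2 of 3 neighbours ≥ 2, votes yes.
  Omar: 1 of 1 neighbours ≥ 1, votes yes.
Round 3 — no new yes votes; cascade stops.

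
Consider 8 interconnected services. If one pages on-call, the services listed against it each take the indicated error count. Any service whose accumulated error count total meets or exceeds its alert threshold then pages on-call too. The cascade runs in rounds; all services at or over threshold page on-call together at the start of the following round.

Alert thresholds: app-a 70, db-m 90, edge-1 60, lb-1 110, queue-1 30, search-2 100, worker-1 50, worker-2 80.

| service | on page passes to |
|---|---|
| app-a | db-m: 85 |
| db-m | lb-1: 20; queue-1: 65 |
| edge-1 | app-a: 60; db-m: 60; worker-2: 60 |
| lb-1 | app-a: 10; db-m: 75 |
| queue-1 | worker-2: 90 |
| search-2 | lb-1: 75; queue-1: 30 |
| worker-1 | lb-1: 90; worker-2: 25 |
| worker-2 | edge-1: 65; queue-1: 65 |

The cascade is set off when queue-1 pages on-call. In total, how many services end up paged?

3

Round 1 — queue-1 pages on-call (initial).
  worker-2: +90 → 90 ≥ 80
Round 2 — worker-2 pages on-call.
  edge-1: +65 → 65 ≥ 60
Round 3 — edge-1 pages on-call.
  app-a: +60 → 60 < 70
  db-m: +60 → 60 < 90
No further pages.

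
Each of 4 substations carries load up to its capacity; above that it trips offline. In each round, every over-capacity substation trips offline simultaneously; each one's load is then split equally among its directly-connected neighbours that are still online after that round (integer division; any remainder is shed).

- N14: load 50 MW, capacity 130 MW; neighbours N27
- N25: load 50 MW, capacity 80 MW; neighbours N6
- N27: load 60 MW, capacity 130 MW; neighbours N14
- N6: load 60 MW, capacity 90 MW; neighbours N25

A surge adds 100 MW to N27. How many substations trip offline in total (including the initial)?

Round 1 — N27 at 160 > 130. N27 trips offline.
  N27 sheds 160 MW to N14: 160 each.
    N14: 50+160 = 210 > 130
Round 2 — N14 trips offline.
  N14 sheds 210 MW: no online neighbours, lost.
No further trips.

2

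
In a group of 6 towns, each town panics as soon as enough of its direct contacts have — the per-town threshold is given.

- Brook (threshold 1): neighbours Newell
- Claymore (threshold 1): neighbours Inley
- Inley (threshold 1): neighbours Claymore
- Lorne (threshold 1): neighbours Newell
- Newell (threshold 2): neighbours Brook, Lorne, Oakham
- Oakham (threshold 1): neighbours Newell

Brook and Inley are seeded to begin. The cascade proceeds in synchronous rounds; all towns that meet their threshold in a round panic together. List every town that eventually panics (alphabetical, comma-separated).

Round 1 — Brook, Inley panic (initial).
Round 2 — checking thresholds:
  Claymore: 1 of 1 neighbours ≥ 1, panics.
  Newell: 1 of 3 neighbours < 2, not yet.
Round 3 — no new panics; cascade stops.

Brook, Claymore, Inley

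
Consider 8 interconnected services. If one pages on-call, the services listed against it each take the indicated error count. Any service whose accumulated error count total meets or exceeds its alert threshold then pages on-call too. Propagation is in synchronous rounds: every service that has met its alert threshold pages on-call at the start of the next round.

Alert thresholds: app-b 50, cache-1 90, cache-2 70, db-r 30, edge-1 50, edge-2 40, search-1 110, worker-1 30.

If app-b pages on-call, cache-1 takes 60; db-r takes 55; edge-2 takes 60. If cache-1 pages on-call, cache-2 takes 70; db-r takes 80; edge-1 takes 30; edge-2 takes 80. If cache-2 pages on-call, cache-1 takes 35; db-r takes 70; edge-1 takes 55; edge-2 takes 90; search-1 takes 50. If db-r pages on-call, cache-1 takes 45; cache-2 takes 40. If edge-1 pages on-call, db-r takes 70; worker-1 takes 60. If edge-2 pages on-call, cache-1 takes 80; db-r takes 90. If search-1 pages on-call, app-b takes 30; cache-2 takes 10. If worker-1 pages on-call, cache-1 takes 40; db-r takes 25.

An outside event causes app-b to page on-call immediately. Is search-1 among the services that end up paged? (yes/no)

no

Round 1 — app-b pages on-call (initial).
  cache-1: +60 → 60 < 90
  db-r: +55 → 55 ≥ 30
  edge-2: +60 → 60 ≥ 40
Round 2 — db-r, edge-2 page on-call.
  cache-1: +45+80 → 185 ≥ 90
  cache-2: +40 → 40 < 70
Round 3 — cache-1 pages on-call.
  cache-2: +70 → 110 ≥ 70
  edge-1: +30 → 30 < 50
Round 4 — cache-2 pages on-call.
  edge-1: +55 → 85 ≥ 50
  search-1: +50 → 50 < 110
Round 5 — edge-1 pages on-call.
  worker-1: +60 → 60 ≥ 30
Round 6 — worker-1 pages on-call.
No further pages.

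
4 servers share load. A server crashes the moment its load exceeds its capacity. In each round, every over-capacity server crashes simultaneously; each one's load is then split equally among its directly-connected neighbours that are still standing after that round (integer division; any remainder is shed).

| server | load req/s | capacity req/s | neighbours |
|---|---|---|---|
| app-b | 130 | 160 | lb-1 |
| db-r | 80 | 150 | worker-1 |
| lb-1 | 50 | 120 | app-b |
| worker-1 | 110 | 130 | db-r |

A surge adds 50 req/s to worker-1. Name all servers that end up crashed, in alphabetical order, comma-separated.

Round 1 — worker-1 at 160 > 130. worker-1 crashes.
  worker-1 sheds 160 req/s to db-r: 160 each.
    db-r: 80+160 = 240 > 150
Round 2 — db-r crashes.
  db-r sheds 240 req/s: no online neighbours, lost.
No further crashes.

db-r, worker-1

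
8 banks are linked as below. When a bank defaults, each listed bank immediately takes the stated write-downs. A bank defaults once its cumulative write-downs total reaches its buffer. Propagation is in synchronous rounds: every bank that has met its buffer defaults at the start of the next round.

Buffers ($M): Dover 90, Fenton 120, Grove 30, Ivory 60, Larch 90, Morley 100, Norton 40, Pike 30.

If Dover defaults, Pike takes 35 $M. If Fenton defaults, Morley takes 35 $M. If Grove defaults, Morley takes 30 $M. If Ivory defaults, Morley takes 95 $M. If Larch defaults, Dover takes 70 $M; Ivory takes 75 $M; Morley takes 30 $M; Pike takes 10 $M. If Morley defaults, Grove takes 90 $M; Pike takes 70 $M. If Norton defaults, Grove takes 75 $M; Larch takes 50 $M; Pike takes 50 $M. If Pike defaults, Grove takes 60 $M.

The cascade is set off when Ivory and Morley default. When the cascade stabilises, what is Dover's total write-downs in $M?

0

Round 1 — Ivory, Morley default (initial).
  Grove: +90 → 90 ≥ 30
  Pike: +70 → 70 ≥ 30
Round 2 — Grove, Pike default.
No further defaults.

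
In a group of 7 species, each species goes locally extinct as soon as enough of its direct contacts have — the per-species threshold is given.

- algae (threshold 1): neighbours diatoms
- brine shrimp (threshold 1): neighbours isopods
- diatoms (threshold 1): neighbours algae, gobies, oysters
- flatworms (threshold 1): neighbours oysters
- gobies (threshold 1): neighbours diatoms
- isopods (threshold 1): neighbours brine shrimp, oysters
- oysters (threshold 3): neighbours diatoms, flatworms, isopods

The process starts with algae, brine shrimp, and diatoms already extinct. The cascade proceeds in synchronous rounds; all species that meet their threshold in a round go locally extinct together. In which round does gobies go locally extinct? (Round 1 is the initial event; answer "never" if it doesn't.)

Round 1 — algae, brine shrimp, diatoms go locally extinct (initial).
Round 2 — checking thresholds:
  gobies: 1 of 1 neighbours ≥ 1, goes locally extinct.
  isopods: 1 of 2 neighbours ≥ 1, goes locally extinct.
  oysters: 1 of 3 neighbours < 3, holds.
Round 3 — no new extinctions; cascade stops.

2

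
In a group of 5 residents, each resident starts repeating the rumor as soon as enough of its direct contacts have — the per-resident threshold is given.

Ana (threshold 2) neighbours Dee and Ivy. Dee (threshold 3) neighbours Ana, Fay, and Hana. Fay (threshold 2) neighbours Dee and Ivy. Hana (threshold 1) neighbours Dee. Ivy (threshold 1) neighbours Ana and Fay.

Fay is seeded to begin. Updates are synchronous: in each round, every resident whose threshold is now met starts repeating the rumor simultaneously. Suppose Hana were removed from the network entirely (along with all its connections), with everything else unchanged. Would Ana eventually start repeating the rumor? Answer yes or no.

no

With Hana removed:
Round 1 — Fay starts repeating the rumor (initial).
Round 2 — checking thresholds:
  Dee: 1 of 2 neighbours < 3, below threshold.
  Ivy: 1 of 2 neighbours ≥ 1, starts repeating the rumor.
Round 3 — no new spreads; cascade stops.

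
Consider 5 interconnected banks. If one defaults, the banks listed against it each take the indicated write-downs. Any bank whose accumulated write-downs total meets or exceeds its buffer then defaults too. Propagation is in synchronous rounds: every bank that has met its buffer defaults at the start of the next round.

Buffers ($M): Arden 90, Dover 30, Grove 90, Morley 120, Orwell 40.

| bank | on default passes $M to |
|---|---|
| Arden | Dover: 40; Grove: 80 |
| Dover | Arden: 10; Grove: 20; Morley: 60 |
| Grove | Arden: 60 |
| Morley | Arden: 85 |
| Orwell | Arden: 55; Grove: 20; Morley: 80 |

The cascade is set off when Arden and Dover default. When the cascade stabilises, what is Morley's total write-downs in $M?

Round 1 — Arden, Dover default (initial).
  Grove: +80+20 → 100 ≥ 90
  Morley: +60 → 60 < 120
Round 2 — Grove defaults.
No further defaults.

60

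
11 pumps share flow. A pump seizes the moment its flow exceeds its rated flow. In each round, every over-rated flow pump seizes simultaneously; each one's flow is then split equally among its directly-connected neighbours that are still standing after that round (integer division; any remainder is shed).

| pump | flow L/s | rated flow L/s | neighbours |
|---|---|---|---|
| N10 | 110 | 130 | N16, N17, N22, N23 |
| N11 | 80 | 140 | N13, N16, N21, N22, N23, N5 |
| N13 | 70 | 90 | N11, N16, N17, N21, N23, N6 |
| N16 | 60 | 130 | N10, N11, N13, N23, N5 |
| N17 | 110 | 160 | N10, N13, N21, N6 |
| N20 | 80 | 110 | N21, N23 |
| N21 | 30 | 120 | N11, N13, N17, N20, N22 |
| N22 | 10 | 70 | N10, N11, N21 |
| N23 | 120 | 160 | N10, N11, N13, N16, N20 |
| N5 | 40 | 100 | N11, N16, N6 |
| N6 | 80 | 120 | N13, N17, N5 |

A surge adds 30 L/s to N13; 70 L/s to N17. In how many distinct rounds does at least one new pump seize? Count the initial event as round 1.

Round 1 — N13 at 100 > 90; N17 at 180 > 160. N13, N17 seize.
  N13 sheds 100 L/s to N11, N16, N21, N23, N6: 20 each.
    N11: 80+20 = 100 ≤ 140
    N16: 60+20 = 80 ≤ 130
    N21: 30+20 = 50 ≤ 120
    N23: 120+20 = 140 ≤ 160
    N6: 80+20 = 100 ≤ 120
  N17 sheds 180 L/s to N10, N21, N6: 60 each.
    N10: 110+60 = 170 > 130
    N21: 50+60 = 110 ≤ 120
    N6: 100+60 = 160 > 120
Round 2 — N10, N6 seize.
  N10 sheds 170 L/s to N16, N22, N23: 56 each (2 lost).
    N16: 80+56 = 136 > 130
    N22: 10+56 = 66 ≤ 70
    N23: 140+56 = 196 > 160
  N6 sheds 160 L/s to N5: 160 each.
    N5: 40+160 = 200 > 100
Round 3 — N16, N23, N5 seize.
  N16 sheds 136 L/s to N11: 136 each.
    N11: 100+136 = 236 > 140
  N23 sheds 196 L/s to N11, N20: 98 each.
    N11: 236+98 = 334 > 140
    N20: 80+98 = 178 > 110
  N5 sheds 200 L/s to N11: 200 each.
    N11: 334+200 = 534 > 140
Round 4 — N11, N20 seize.
  N11 sheds 534 L/s to N21, N22: 267 each.
    N21: 110+267 = 377 > 120
    N22: 66+267 = 333 > 70
  N20 sheds 178 L/s to N21: 178 each.
    N21: 377+178 = 555 > 120
Round 5 — N21, N22 seize.
  N21 sheds 555 L/s: no online neighbours, lost.
  N22 sheds 333 L/s: no online neighbours, lost.
No further seizures.

5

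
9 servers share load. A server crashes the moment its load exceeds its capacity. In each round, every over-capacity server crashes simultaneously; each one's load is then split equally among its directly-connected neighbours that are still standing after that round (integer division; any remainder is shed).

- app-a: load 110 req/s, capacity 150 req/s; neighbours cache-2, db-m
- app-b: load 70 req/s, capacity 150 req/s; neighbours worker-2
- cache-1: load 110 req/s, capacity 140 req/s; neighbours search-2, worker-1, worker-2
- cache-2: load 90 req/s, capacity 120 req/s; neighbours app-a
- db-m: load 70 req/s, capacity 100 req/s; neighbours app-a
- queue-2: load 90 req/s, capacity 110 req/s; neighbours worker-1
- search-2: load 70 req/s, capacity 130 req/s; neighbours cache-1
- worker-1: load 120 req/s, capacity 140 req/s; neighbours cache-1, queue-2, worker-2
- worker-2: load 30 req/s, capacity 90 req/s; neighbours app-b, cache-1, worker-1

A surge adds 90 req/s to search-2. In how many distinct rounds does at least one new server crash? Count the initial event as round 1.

Round 1 — search-2 at 160 > 130. search-2 crashes.
  search-2 sheds 160 req/s to cache-1: 160 each.
    cache-1: 110+160 = 270 > 140
Round 2 — cache-1 crashes.
  cache-1 sheds 270 req/s to worker-1, worker-2: 135 each.
    worker-1: 120+135 = 255 > 140
    worker-2: 30+135 = 165 > 90
Round 3 — worker-1, worker-2 crash.
  worker-1 sheds 255 req/s to queue-2: 255 each.
    queue-2: 90+255 = 345 > 110
  worker-2 sheds 165 req/s to app-b: 165 each.
    app-b: 70+165 = 235 > 150
Round 4 — app-b, queue-2 crash.
  app-b sheds 235 req/s: no online neighbours, lost.
  queue-2 sheds 345 req/s: no online neighbours, lost.
No further crashes.

4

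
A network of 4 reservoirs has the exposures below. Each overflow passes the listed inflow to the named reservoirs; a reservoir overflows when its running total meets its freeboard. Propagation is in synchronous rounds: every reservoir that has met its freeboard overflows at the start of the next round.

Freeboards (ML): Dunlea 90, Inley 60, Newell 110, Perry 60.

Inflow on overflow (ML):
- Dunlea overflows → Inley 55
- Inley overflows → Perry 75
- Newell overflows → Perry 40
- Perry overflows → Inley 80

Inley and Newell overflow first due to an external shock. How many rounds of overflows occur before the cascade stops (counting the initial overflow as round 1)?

2

Round 1 — Inley, Newell overflow (initial).
  Perry: +75+40 → 115 ≥ 60
Round 2 — Perry overflows.
No further overflows.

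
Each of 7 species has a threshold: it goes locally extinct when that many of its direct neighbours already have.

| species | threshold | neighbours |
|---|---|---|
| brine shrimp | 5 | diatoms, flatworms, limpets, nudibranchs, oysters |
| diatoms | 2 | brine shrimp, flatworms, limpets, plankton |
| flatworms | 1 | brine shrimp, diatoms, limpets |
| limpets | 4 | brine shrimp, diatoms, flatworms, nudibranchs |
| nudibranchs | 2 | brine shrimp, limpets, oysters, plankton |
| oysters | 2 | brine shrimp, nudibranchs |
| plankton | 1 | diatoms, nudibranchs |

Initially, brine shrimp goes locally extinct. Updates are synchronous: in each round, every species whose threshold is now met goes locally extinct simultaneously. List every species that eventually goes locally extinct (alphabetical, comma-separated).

brine shrimp, diatoms, flatworms, limpets, nudibranchs, oysters, plankton

Round 1 — brine shrimp goes locally extinct (initial).
Round 2 — checking thresholds:
  diatoms: 1 of 4 neighbours < 2, holds.
  flatworms: 1 of 3 neighbours ≥ 1, goes locally extinct.
  limpets: 1 of 4 neighbours < 4, holds.
  nudibranchs: 1 of 4 neighbours < 2, holds.
  oysters: 1 of 2 neighbours < 2, holds.
Round 3 — checking thresholds:
  diatoms: 2 of 4 neighbours ≥ 2, goes locally extinct.
  limpets: 2 of 4 neighbours < 4, holds.
  nudibranchs: 1 of 4 neighbours < 2, holds.
  oysters: 1 of 2 neighbours < 2, holds.
Round 4 — checking thresholds:
  limpets: 3 of 4 neighbours < 4, holds.
  nudibranchs: 1 of 4 neighbours < 2, holds.
  oysters: 1 of 2 neighbours < 2, holds.
  plankton: 1 of 2 neighbours ≥ 1, goes locally extinct.
Round 5 — checking thresholds:
  limpets: 3 of 4 neighbours < 4, holds.
  nudibranchs: 2 of 4 neighbours ≥ 2, goes locally extinct.
  oysters: 1 of 2 neighbours < 2, holds.
Round 6 — checking thresholds:
  limpets: 4 of 4 neighbours ≥ 4, goes locally extinct.
  oysters: 2 of 2 neighbours ≥ 2, goes locally extinct.
Round 7 — no new extinctions; cascade stops.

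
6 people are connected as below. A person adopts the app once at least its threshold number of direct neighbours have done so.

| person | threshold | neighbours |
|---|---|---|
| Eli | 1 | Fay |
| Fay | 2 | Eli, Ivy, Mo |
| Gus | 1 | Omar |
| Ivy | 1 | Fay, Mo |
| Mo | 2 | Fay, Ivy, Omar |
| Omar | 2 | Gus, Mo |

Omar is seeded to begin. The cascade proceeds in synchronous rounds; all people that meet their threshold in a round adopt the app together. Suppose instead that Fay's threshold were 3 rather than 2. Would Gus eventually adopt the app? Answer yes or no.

yes

With Fay's threshold at 3:
Round 1 — Omar adopts the app (initial).
Round 2 — checking thresholds:
  Gus: 1 of 1 neighbours ≥ 1, adopts the app.
  Mo: 1 of 3 neighbours < 2, not yet.
Round 3 — no new adoptions; cascade stops.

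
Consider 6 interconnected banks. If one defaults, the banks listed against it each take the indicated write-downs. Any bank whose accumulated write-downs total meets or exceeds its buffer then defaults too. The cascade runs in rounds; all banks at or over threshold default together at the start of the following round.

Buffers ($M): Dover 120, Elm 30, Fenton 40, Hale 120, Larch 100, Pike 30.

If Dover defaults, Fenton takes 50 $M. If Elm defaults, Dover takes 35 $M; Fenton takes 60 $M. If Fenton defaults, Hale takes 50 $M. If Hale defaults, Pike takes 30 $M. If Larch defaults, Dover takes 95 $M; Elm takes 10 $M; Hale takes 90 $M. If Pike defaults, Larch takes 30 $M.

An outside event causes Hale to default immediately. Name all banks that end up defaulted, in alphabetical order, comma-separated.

Hale, Pike

Round 1 — Hale defaults (initial).
  Pike: +30 → 30 ≥ 30
Round 2 — Pike defaults.
  Larch: +30 → 30 < 100
No further defaults.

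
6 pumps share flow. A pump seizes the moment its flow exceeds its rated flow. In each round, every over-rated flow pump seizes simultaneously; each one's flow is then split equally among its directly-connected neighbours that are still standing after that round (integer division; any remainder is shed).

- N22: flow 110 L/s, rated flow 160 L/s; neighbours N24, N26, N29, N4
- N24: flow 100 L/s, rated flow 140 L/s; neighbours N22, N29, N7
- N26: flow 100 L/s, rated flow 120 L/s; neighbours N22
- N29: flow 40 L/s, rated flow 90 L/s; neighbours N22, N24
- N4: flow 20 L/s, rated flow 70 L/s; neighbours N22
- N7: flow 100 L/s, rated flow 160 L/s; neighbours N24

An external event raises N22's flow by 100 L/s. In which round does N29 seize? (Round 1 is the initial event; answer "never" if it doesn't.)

Round 1 — N22 at 210 > 160. N22 seizes.
  N22 sheds 210 L/s to N24, N26, N29, N4: 52 each (2 lost).
    N24: 100+52 = 152 > 140
    N26: 100+52 = 152 > 120
    N29: 40+52 = 92 > 90
    N4: 20+52 = 72 > 70
Round 2 — N24, N26, N29, N4 seize.
  N24 sheds 152 L/s to N7: 152 each.
    N7: 100+152 = 252 > 160
  N26 sheds 152 L/s: no online neighbours, lost.
  N29 sheds 92 L/s: no online neighbours, lost.
  N4 sheds 72 L/s: no online neighbours, lost.
Round 3 — N7 seizes.
  N7 sheds 252 L/s: no online neighbours, lost.
No further seizures.

2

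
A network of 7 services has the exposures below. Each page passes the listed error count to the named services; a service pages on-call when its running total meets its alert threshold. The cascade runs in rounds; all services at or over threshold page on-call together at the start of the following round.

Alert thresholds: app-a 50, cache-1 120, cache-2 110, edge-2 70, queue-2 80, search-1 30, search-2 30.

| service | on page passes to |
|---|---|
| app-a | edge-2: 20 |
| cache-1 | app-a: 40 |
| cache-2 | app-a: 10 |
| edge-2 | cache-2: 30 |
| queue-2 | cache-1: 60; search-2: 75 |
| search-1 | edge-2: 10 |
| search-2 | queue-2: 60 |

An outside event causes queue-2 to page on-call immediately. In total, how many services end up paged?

Round 1 — queue-2 pages on-call (initial).
  cache-1: +60 → 60 < 120
  search-2: +75 → 75 ≥ 30
Round 2 — search-2 pages on-call.
No further pages.

2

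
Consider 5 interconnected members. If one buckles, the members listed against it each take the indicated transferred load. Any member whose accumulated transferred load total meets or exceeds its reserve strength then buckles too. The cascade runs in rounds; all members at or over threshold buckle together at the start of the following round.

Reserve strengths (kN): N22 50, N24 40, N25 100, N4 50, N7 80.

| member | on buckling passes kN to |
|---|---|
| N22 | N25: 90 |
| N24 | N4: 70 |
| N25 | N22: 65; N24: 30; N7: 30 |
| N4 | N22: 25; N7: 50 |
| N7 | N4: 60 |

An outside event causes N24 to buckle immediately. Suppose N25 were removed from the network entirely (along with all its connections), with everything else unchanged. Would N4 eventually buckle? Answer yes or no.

yes

With N25 removed:
Round 1 — N24 buckles (initial).
  N4: +70 → 70 ≥ 50
Round 2 — N4 buckles.
  N22: +25 → 25 < 50
  N7: +50 → 50 < 80
No further bucklings.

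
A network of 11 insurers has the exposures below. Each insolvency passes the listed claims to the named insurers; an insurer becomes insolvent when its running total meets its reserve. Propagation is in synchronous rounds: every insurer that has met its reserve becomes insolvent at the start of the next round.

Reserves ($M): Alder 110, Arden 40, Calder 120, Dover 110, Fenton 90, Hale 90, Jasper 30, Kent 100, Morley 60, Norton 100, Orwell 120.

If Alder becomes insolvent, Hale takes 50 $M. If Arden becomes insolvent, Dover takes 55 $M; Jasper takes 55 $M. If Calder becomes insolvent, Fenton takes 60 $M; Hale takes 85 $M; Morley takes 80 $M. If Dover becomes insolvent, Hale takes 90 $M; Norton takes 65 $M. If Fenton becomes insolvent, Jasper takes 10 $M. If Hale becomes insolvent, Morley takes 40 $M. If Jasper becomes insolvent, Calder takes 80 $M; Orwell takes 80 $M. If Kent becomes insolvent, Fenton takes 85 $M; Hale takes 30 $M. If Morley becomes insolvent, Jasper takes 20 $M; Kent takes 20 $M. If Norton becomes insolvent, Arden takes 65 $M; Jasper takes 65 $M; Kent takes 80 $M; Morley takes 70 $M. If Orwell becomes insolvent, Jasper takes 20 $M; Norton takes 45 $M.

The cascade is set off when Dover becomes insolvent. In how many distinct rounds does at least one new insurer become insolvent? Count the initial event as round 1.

Round 1 — Dover becomes insolvent (initial).
  Hale: +90 → 90 ≥ 90
  Norton: +65 → 65 < 100
Round 2 — Hale becomes insolvent.
  Morley: +40 → 40 < 60
No further insolvencies.

2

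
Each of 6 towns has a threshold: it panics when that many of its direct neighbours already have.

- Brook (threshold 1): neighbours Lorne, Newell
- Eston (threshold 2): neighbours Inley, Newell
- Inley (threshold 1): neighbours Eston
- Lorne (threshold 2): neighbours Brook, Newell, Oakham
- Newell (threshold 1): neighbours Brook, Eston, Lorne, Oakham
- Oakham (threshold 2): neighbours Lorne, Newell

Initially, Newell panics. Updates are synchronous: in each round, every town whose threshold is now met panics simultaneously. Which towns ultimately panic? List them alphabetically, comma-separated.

Brook, Lorne, Newell, Oakham

Round 1 — Newell panics (initial).
Round 2 — checking thresholds:
  Brook: 1 of 2 neighbours ≥ 1, panics.
  Eston: 1 of 2 neighbours < 2, below threshold.
  Lorne: 1 of 3 neighbours < 2, below threshold.
  Oakham: 1 of 2 neighbours < 2, below threshold.
Round 3 — checking thresholds:
  Eston: 1 of 2 neighbours < 2, below threshold.
  Lorne: 2 of 3 neighbours ≥ 2, panics.
  Oakham: 1 of 2 neighbours < 2, below threshold.
Round 4 — checking thresholds:
  Eston: 1 of 2 neighbours < 2, below threshold.
  Oakham: 2 of 2 neighbours ≥ 2, panics.
Round 5 — no new panics; cascade stops.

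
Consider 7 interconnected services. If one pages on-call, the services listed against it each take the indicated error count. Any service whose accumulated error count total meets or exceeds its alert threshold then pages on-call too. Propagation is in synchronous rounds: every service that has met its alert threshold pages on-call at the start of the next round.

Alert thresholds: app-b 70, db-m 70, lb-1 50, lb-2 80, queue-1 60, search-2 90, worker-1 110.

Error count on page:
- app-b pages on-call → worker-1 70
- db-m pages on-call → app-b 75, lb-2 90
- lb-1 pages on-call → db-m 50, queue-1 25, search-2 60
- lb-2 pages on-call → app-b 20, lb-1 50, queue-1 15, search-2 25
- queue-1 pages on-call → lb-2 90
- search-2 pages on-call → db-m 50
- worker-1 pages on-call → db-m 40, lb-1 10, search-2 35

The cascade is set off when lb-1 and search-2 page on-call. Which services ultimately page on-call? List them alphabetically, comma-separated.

app-b, db-m, lb-1, lb-2, search-2

Round 1 — lb-1, search-2 page on-call (initial).
  db-m: +50+50 → 100 ≥ 70
  queue-1: +25 → 25 < 60
Round 2 — db-m pages on-call.
  app-b: +75 → 75 ≥ 70
  lb-2: +90 → 90 ≥ 80
Round 3 — app-b, lb-2 page on-call.
  queue-1: +15 → 40 < 60
  worker-1: +70 → 70 < 110
No further pages.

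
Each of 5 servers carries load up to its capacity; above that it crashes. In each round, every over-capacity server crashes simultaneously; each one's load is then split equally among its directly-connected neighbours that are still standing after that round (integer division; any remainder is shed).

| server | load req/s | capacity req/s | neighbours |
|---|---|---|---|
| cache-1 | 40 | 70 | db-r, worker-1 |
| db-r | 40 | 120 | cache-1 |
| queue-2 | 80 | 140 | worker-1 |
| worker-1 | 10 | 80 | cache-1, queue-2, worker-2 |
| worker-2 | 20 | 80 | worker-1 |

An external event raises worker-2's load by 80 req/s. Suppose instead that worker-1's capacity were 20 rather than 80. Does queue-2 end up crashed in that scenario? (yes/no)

no

With worker-1's capacity at 20:
Round 1 — worker-2 at 100 > 80. worker-2 crashes.
  worker-2 sheds 100 req/s to worker-1: 100 each.
    worker-1: 10+100 = 110 > 20
Round 2 — worker-1 crashes.
  worker-1 sheds 110 req/s to cache-1, queue-2: 55 each.
    cache-1: 40+55 = 95 > 70
    queue-2: 80+55 = 135 ≤ 140
Round 3 — cache-1 crashes.
  cache-1 sheds 95 req/s to db-r: 95 each.
    db-r: 40+95 = 135 > 120
Round 4 — db-r crashes.
  db-r sheds 135 req/s: no online neighbours, lost.
No further crashes.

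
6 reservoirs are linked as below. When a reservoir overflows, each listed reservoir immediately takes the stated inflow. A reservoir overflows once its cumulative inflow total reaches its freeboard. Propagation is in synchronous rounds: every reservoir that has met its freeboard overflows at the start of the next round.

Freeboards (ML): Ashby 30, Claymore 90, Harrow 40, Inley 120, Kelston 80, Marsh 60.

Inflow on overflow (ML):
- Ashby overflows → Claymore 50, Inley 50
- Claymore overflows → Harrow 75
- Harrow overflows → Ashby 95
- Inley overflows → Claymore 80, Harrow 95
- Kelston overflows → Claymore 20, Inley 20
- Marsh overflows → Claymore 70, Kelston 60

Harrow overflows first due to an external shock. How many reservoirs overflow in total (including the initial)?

Round 1 — Harrow overflows (initial).
  Ashby: +95 → 95 ≥ 30
Round 2 — Ashby overflows.
  Claymore: +50 → 50 < 90
  Inley: +50 → 50 < 120
No further overflows.

2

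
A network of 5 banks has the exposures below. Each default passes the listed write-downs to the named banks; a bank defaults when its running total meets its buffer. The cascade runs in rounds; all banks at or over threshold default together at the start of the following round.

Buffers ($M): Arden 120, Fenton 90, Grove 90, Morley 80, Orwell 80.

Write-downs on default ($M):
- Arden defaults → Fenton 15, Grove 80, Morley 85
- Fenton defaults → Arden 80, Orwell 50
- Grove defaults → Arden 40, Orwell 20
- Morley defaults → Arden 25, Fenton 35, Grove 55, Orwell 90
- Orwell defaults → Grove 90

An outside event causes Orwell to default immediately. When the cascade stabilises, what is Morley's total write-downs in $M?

0

Round 1 — Orwell defaults (initial).
  Grove: +90 → 90 ≥ 90
Round 2 — Grove defaults.
  Arden: +40 → 40 < 120
No further defaults.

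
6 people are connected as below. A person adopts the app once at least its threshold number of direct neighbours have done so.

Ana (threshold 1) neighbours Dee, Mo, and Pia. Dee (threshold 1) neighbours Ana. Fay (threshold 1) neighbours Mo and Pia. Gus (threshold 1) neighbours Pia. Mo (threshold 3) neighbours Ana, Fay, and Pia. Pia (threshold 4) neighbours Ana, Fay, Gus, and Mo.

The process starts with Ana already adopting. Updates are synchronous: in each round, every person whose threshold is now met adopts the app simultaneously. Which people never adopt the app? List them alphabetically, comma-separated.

Round 1 — Ana adopts the app (initial).
Round 2 — checking thresholds:
  Dee: 1 of 1 neighbours ≥ 1, adopts the app.
  Mo: 1 of 3 neighbours < 3, below threshold.
  Pia: 1 of 4 neighbours < 4, below threshold.
Round 3 — no new adoptions; cascade stops.

Fay, Gus, Mo, Pia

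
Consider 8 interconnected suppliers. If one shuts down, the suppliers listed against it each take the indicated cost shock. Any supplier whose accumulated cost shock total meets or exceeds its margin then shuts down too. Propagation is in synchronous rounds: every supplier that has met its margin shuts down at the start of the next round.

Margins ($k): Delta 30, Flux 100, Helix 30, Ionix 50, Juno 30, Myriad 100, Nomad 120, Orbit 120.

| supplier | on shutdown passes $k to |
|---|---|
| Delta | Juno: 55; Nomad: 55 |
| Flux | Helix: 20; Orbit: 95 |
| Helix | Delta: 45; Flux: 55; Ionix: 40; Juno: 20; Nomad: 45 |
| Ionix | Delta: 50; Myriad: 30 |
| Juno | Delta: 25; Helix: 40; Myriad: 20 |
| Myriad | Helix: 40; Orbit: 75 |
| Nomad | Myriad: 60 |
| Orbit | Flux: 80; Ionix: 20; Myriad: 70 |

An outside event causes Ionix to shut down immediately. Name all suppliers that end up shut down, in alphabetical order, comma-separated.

Round 1 — Ionix shuts down (initial).
  Delta: +50 → 50 ≥ 30
  Myriad: +30 → 30 < 100
Round 2 — Delta shuts down.
  Juno: +55 → 55 ≥ 30
  Nomad: +55 → 55 < 120
Round 3 — Juno shuts down.
  Helix: +40 → 40 ≥ 30
  Myriad: +20 → 50 < 100
Round 4 — Helix shuts down.
  Flux: +55 → 55 < 100
  Nomad: +45 → 100 < 120
No further shutdowns.

Delta, Helix, Ionix, Juno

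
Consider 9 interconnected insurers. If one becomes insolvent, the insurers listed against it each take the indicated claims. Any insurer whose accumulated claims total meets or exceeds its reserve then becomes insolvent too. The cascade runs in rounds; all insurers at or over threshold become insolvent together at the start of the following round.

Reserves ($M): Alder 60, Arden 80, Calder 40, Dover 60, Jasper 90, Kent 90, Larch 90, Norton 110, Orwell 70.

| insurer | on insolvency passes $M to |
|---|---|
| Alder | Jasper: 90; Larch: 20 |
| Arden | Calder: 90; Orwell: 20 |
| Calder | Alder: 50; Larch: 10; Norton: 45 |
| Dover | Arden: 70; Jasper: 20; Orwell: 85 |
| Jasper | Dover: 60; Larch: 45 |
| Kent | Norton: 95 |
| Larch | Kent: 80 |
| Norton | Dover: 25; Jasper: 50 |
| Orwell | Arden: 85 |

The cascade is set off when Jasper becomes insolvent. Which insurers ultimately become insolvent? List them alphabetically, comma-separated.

Arden, Calder, Dover, Jasper, Orwell

Round 1 — Jasper becomes insolvent (initial).
  Dover: +60 → 60 ≥ 60
  Larch: +45 → 45 < 90
Round 2 — Dover becomes insolvent.
  Arden: +70 → 70 < 80
  Orwell: +85 → 85 ≥ 70
Round 3 — Orwell becomes insolvent.
  Arden: +85 → 155 ≥ 80
Round 4 — Arden becomes insolvent.
  Calder: +90 → 90 ≥ 40
Round 5 — Calder becomes insolvent.
  Alder: +50 → 50 < 60
  Larch: +10 → 55 < 90
  Norton: +45 → 45 < 110
No further insolvencies.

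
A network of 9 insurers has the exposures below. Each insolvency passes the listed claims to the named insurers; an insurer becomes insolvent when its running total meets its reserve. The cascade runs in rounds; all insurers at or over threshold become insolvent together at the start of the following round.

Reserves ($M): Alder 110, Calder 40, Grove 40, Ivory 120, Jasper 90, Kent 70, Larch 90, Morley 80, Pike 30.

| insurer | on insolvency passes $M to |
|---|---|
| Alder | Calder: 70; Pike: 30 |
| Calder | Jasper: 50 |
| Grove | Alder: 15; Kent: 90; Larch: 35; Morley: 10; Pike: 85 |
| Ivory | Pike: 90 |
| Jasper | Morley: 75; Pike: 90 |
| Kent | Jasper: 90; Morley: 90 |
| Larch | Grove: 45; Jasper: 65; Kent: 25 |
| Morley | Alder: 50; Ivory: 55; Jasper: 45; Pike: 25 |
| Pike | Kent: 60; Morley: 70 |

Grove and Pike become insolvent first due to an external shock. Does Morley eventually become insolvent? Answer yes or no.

Round 1 — Grove, Pike become insolvent (initial).
  Alder: +15 → 15 < 110
  Kent: +90+60 → 150 ≥ 70
  Larch: +35 → 35 < 90
  Morley: +10+70 → 80 ≥ 80
Round 2 — Kent, Morley become insolvent.
  Alder: +50 → 65 < 110
  Ivory: +55 → 55 < 120
  Jasper: +90+45 → 135 ≥ 90
Round 3 — Jasper becomes insolvent.
No further insolvencies.

yes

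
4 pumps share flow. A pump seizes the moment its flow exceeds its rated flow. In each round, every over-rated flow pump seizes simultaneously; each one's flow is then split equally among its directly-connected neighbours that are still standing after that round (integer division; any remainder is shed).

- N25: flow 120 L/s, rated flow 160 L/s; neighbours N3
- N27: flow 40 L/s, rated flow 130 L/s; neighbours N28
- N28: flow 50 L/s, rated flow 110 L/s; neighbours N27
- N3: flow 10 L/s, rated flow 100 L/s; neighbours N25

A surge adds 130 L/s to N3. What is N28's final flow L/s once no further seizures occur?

50

Round 1 — N3 at 140 > 100. N3 seizes.
  N3 sheds 140 L/s to N25: 140 each.
    N25: 120+140 = 260 > 160
Round 2 — N25 seizes.
  N25 sheds 260 L/s: no online neighbours, lost.
No further seizures.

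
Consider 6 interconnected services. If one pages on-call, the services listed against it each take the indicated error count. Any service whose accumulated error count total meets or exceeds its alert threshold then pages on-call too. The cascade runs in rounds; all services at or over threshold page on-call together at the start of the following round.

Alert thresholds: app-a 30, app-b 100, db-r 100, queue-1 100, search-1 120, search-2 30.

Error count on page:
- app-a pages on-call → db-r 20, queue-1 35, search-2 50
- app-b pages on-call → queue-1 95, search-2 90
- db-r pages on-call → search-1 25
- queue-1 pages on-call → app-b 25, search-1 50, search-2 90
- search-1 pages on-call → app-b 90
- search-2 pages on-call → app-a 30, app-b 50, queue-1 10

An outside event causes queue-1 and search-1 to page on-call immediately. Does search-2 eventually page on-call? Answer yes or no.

yes

Round 1 — queue-1, search-1 page on-call (initial).
  app-b: +25+90 → 115 ≥ 100
  search-2: +90 → 90 ≥ 30
Round 2 — app-b, search-2 page on-call.
  app-a: +30 → 30 ≥ 30
Round 3 — app-a pages on-call.
  db-r: +20 → 20 < 100
No further pages.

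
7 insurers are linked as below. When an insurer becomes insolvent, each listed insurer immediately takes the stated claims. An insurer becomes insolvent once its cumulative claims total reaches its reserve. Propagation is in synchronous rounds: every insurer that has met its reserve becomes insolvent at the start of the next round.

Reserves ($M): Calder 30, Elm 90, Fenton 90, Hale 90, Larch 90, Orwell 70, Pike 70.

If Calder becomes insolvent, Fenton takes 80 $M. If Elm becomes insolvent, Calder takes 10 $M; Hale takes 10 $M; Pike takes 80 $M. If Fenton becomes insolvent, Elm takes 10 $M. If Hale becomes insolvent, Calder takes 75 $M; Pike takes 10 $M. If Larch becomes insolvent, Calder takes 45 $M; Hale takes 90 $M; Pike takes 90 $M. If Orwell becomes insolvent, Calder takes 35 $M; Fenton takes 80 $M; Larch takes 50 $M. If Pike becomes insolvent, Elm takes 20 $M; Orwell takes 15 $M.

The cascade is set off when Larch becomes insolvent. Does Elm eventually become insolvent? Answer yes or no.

no

Round 1 — Larch becomes insolvent (initial).
  Calder: +45 → 45 ≥ 30
  Hale: +90 → 90 ≥ 90
  Pike: +90 → 90 ≥ 70
Round 2 — Calder, Hale, Pike become insolvent.
  Elm: +20 → 20 < 90
  Fenton: +80 → 80 < 90
  Orwell: +15 → 15 < 70
No further insolvencies.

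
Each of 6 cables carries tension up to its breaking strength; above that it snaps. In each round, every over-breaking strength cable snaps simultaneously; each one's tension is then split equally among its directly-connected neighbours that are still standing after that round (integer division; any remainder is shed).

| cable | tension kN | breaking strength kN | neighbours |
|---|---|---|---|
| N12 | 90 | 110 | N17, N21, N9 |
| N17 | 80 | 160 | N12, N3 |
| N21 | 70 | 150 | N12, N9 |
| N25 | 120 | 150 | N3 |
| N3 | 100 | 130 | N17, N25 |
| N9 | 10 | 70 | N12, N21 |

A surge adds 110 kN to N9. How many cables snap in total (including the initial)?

Round 1 — N9 at 120 > 70. N9 snaps.
  N9 sheds 120 kN to N12, N21: 60 each.
    N12: 90+60 = 150 > 110
    N21: 70+60 = 130 ≤ 150
Round 2 — N12 snaps.
  N12 sheds 150 kN to N17, N21: 75 each.
    N17: 80+75 = 155 ≤ 160
    N21: 130+75 = 205 > 150
Round 3 — N21 snaps.
  N21 sheds 205 kN: no online neighbours, lost.
No further breaks.

3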